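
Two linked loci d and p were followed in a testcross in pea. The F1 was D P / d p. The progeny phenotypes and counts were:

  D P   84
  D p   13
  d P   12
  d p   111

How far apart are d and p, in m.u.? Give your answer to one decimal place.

11.4 m.u.

The recombinant classes are D p and d P: 13 + 12 = 25.
Recombination frequency = 25/220 = 0.1136 ≈ 11.4%, i.e. 11.4 m.u.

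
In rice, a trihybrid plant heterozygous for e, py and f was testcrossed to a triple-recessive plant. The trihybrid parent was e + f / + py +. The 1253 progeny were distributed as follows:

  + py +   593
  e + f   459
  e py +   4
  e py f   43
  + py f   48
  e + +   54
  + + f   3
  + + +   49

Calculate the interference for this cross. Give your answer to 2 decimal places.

The two rarest classes, + + f and e py +, are the double crossovers. Comparing them with the parentals, only the e allele has switched, so e is the middle locus and the order is f – e – py.
f–e: (102 + 7)/1253 = 0.0870; e–py: (92 + 7)/1253 = 0.0790.
Expected DCO frequency = 0.0870 × 0.0790 ≈ 0.00687; observed = 7/1253 ≈ 0.00559.
Coefficient of coincidence = 0.00559/0.00687 ≈ 0.81; interference = 1 − 0.81 = 0.19.

0.19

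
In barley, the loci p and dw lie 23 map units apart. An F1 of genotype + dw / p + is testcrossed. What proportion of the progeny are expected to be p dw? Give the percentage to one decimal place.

11.5%

A map distance of 23 map units corresponds to a recombination frequency of 0.230.
The F1 is + dw / p +, so p dw is a recombinant gamete class with expected frequency r/2 = 0.230/2 = 0.1150.
That is 0.1150 = 11.5% of the progeny.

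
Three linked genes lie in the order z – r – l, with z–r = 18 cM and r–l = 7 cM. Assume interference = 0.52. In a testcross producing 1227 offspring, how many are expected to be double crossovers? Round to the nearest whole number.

7

Map distances give recombination frequencies of 0.180 and 0.070 for the two intervals.
With interference 0.52 (so coincidence = 0.48), expected double-crossover frequency = 0.180 × 0.070 × 0.48 = 0.00605.
Expected number = 0.00605 × 1227 = 7.42 ≈ 7.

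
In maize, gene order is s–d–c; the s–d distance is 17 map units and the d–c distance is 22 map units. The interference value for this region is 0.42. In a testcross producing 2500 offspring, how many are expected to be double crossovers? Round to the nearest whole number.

54

Map distances give recombination frequencies of 0.170 and 0.220 for the two intervals.
With interference 0.42 (so coincidence = 0.58), expected double-crossover frequency = 0.170 × 0.220 × 0.58 = 0.02169.
Expected number = 0.02169 × 2500 = 54.23 ≈ 54.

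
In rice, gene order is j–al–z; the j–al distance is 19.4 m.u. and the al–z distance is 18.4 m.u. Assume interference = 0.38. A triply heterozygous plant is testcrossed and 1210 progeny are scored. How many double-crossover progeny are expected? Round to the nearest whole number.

27

Map distances give recombination frequencies of 0.194 and 0.184 for the two intervals.
With interference 0.38 (so coincidence = 0.62), expected double-crossover frequency = 0.194 × 0.184 × 0.62 = 0.02213.
Expected number = 0.02213 × 1210 = 26.78 ≈ 27.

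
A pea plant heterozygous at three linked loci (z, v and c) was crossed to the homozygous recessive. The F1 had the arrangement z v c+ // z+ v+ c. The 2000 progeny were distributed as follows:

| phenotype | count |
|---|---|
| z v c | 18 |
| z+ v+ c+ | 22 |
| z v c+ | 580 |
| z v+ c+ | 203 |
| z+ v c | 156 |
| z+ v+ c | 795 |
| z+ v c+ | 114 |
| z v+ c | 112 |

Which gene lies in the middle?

c

The two rarest classes, z v c and z+ v+ c+, are the double crossovers. Comparing them with the parentals, only the c allele has switched, so c is the middle locus and the order is v – c – z.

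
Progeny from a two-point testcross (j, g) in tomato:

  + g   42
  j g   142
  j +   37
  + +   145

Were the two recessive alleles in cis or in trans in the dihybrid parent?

The two most frequent classes are + + (145) and j g (142); these are the parental (non-recombinant) types.
So the F1 carried + + on one chromosome and j g on the other — the recessive alleles are on the same chromosome (cis / coupling).

cis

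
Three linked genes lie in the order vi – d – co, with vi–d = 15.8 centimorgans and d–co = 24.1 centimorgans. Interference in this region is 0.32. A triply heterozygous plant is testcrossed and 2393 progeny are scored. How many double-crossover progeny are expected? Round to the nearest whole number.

Map distances give recombination frequencies of 0.158 and 0.241 for the two intervals.
With interference 0.32 (so coincidence = 0.68), expected double-crossover frequency = 0.158 × 0.241 × 0.68 = 0.02589.
Expected number = 0.02589 × 2393 = 61.96 ≈ 62.

62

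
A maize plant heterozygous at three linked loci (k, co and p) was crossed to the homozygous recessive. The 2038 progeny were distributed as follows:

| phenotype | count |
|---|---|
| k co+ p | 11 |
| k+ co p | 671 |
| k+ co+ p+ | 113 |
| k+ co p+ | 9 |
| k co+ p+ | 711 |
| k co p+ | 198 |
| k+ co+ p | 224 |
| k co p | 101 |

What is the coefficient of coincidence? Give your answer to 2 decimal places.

The two most frequent reciprocal classes, k+ co p and k co+ p+, are the parental types, so the F1 was k+ co p / k co+ p+.
The two rarest classes, k+ co p+ and k co+ p, are the double crossovers. Comparing them with the parentals, only the p allele has switched, so p is the middle locus and the order is co – p – k.
co–p: (422 + 20)/2038 = 0.2169; p–k: (214 + 20)/2038 = 0.1148.
Expected DCO frequency = 0.2169 × 0.1148 ≈ 0.02490; observed = 20/2038 ≈ 0.00981.
Coefficient of coincidence = 0.00981/0.02490 ≈ 0.39.

0.39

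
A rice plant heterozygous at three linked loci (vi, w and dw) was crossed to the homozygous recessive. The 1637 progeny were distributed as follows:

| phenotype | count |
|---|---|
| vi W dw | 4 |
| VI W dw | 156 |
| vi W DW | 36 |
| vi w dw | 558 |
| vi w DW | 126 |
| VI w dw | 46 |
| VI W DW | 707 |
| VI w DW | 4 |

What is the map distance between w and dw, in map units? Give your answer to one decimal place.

The two most frequent reciprocal classes, vi w dw and VI W DW, are the parental types, so the F1 was vi w dw / VI W DW.
The two rarest classes, vi W dw and VI w DW, are the double crossovers. Comparing them with the parentals, only the w allele has switched, so w is the middle locus and the order is dw – w – vi.
Crossovers in the dw–w interval produce the single-crossover classes vi w DW and VI W dw (126 + 156 = 282) plus the double crossovers (8).
RF(dw–w) = (282 + 8) / 1637 = 290/1637 = 0.1772 → 17.7 map units.

17.7 map units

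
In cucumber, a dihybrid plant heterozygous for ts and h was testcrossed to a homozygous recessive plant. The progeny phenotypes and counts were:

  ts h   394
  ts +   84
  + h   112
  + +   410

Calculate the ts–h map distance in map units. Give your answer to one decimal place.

The two most frequent classes, + + (410) and ts h (394), are the parental types, so the F1 was + + / ts h.
The recombinant classes are + h and ts +: 112 + 84 = 196.
Recombination frequency = 196/1000 = 0.1960 ≈ 19.6%, i.e. 19.6 map units.

19.6 map units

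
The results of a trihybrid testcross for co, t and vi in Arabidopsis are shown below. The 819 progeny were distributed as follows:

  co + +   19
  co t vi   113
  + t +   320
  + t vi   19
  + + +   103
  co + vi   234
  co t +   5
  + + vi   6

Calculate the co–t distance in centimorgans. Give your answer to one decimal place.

27.7 centimorgans

The two most frequent reciprocal classes, + t + and co + vi, are the parental types, so the F1 was + t + / co + vi.
The two rarest classes, co t + and + + vi, are the double crossovers. Comparing them with the parentals, only the co allele has switched, so co is the middle locus and the order is t – co – vi.
Crossovers in the t–co interval produce the single-crossover classes + + + and co t vi (103 + 113 = 216) plus the double crossovers (11).
RF(t–co) = (216 + 11) / 819 = 227/819 = 0.2772 → 27.7 centimorgans.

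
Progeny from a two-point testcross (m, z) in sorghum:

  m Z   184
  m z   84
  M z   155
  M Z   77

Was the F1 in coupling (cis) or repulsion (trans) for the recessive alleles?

The two most frequent classes are M z (155) and m Z (184); these are the parental (non-recombinant) types.
So the F1 carried M z on one chromosome and m Z on the other — the recessive alleles are on opposite chromosomes (trans / repulsion).

trans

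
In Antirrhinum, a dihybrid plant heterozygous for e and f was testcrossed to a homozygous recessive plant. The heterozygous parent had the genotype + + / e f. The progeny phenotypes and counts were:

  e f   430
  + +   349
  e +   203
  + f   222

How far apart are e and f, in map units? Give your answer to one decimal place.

The recombinant classes are + f and e +: 222 + 203 = 425.
Recombination frequency = 425/1204 = 0.3530 ≈ 35.3%, i.e. 35.3 map units.

35.3 map units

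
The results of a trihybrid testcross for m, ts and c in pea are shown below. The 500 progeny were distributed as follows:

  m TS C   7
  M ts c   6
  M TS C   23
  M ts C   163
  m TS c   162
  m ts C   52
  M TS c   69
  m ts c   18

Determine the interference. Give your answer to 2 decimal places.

The two most frequent reciprocal classes, m TS c and M ts C, are the parental types, so the F1 was m TS c / M ts C.
The two rarest classes, m TS C and M ts c, are the double crossovers. Comparing them with the parentals, only the c allele has switched, so c is the middle locus and the order is m – c – ts.
m–c: (121 + 13)/500 = 0.2680; c–ts: (41 + 13)/500 = 0.1080.
Expected DCO frequency = 0.2680 × 0.1080 ≈ 0.02894; observed = 13/500 ≈ 0.02600.
Coefficient of coincidence = 0.02600/0.02894 ≈ 0.90; interference = 1 − 0.90 = 0.10.

0.10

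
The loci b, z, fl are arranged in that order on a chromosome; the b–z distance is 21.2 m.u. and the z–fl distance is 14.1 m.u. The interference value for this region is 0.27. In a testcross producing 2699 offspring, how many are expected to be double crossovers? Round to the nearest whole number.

Map distances give recombination frequencies of 0.212 and 0.141 for the two intervals.
With interference 0.27 (so coincidence = 0.73), expected double-crossover frequency = 0.212 × 0.141 × 0.73 = 0.02182.
Expected number = 0.02182 × 2699 = 58.90 ≈ 59.

59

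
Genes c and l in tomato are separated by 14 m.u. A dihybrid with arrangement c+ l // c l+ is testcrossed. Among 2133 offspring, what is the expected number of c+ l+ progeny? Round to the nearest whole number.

149

A map distance of 14 m.u. corresponds to a recombination frequency of 0.140.
The F1 is c+ l / c l+, so c+ l+ is a recombinant gamete class with expected frequency r/2 = 0.140/2 = 0.0700.
Expected number = 0.0700 × 2133 = 149.31 ≈ 149.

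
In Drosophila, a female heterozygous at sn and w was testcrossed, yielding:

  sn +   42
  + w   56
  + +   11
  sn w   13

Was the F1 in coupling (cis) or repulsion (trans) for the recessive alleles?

trans

The two most frequent classes are + w (56) and sn + (42); these are the parental (non-recombinant) types.
So the F1 carried + w on one chromosome and sn + on the other — the recessive alleles are on opposite chromosomes (trans / repulsion).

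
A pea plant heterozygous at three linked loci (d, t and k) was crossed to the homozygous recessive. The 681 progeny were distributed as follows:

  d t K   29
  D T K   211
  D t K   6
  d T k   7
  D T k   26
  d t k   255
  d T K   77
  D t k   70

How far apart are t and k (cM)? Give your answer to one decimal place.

10.0 cM

The two most frequent reciprocal classes, d t k and D T K, are the parental types, so the F1 was d t k / D T K.
The two rarest classes, d T k and D t K, are the double crossovers. Comparing them with the parentals, only the t allele has switched, so t is the middle locus and the order is d – t – k.
Crossovers in the t–k interval produce the single-crossover classes d t K and D T k (29 + 26 = 55) plus the double crossovers (13).
RF(t–k) = (55 + 13) / 681 = 68/681 = 0.0999 → 10.0 cM.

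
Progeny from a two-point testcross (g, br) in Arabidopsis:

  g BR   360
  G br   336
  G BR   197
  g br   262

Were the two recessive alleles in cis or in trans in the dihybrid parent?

trans

The two most frequent classes are G br (336) and g BR (360); these are the parental (non-recombinant) types.
So the F1 carried G br on one chromosome and g BR on the other — the recessive alleles are on opposite chromosomes (trans / repulsion).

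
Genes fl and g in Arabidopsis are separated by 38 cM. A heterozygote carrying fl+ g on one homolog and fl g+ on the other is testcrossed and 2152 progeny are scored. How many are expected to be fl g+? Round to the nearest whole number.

667

A map distance of 38 cM corresponds to a recombination frequency of 0.380.
The F1 is fl+ g / fl g+, so fl g+ is a parental gamete class with expected frequency (1 − r)/2 = 0.620/2 = 0.3100.
Expected number = 0.3100 × 2152 = 667.12 ≈ 667.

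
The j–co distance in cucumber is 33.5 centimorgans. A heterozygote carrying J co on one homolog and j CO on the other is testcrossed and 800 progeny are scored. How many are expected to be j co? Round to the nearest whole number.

A map distance of 33.5 centimorgans corresponds to a recombination frequency of 0.335.
The F1 is J co / j CO, so j co is a recombinant gamete class with expected frequency r/2 = 0.335/2 = 0.1675.
Expected number = 0.1675 × 800 = 134.00 ≈ 134.

134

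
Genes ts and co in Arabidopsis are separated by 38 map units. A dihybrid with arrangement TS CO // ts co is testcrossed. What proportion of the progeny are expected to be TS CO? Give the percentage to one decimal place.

A map distance of 38 map units corresponds to a recombination frequency of 0.380.
The F1 is TS CO / ts co, so TS CO is a parental gamete class with expected frequency (1 − r)/2 = 0.620/2 = 0.3100.
That is 0.3100 = 31.0% of the progeny.

31.0%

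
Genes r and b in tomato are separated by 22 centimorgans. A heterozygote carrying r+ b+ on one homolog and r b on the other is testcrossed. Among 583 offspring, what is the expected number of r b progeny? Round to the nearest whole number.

A map distance of 22 centimorgans corresponds to a recombination frequency of 0.220.
The F1 is r+ b+ / r b, so r b is a parental gamete class with expected frequency (1 − r)/2 = 0.780/2 = 0.3900.
Expected number = 0.3900 × 583 = 227.37 ≈ 227.

227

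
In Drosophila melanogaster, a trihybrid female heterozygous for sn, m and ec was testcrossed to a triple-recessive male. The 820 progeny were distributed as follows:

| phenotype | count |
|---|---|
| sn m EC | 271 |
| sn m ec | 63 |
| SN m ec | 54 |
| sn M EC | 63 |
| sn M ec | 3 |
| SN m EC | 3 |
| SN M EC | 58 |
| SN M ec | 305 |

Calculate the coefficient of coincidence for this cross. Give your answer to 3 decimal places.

The two most frequent reciprocal classes, sn m EC and SN M ec, are the parental types, so the F1 was sn m EC / SN M ec.
The two rarest classes, SN m EC and sn M ec, are the double crossovers. Comparing them with the parentals, only the sn allele has switched, so sn is the middle locus and the order is m – sn – ec.
m–sn: (117 + 6)/820 = 0.1500; sn–ec: (121 + 6)/820 = 0.1549.
Expected DCO frequency = 0.1500 × 0.1549 ≈ 0.02324; observed = 6/820 ≈ 0.00732.
Coefficient of coincidence = 0.00732/0.02324 ≈ 0.315.

0.315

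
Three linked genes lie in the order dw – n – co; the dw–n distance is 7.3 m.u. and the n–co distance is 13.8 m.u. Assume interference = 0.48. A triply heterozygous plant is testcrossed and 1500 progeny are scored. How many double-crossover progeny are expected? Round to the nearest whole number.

Map distances give recombination frequencies of 0.073 and 0.138 for the two intervals.
With interference 0.48 (so coincidence = 0.52), expected double-crossover frequency = 0.073 × 0.138 × 0.52 = 0.00524.
Expected number = 0.00524 × 1500 = 7.86 ≈ 8.

8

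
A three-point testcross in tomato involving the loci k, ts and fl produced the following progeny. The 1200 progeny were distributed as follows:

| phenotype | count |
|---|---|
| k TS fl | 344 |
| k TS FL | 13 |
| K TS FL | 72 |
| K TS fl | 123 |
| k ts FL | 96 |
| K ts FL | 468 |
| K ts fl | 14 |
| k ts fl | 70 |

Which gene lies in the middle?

fl

The two most frequent reciprocal classes, k TS fl and K ts FL, are the parental types, so the F1 was k TS fl / K ts FL.
The two rarest classes, k TS FL and K ts fl, are the double crossovers. Comparing them with the parentals, only the fl allele has switched, so fl is the middle locus and the order is ts – fl – k.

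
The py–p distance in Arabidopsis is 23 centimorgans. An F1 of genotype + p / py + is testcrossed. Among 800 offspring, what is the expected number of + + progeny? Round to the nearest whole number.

92

A map distance of 23 centimorgans corresponds to a recombination frequency of 0.230.
The F1 is + p / py +, so + + is a recombinant gamete class with expected frequency r/2 = 0.230/2 = 0.1150.
Expected number = 0.1150 × 800 = 92.00 ≈ 92.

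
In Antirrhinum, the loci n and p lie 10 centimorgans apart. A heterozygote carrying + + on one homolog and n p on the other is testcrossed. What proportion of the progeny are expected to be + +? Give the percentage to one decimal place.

45.0%

A map distance of 10 centimorgans corresponds to a recombination frequency of 0.100.
The F1 is + + / n p, so + + is a parental gamete class with expected frequency (1 − r)/2 = 0.900/2 = 0.4500.
That is 0.4500 = 45.0% of the progeny.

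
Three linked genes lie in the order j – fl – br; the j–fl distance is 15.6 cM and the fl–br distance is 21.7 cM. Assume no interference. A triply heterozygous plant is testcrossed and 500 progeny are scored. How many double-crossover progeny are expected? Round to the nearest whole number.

17

Map distances give recombination frequencies of 0.156 and 0.217 for the two intervals.
With no interference, expected double-crossover frequency = 0.156 × 0.217 = 0.03385.
Expected number = 0.03385 × 500 = 16.93 ≈ 17.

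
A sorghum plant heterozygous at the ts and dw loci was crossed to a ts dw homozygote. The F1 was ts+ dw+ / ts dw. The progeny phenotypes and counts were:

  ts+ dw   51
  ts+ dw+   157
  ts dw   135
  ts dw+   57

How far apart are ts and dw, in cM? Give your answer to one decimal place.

The recombinant classes are ts+ dw and ts dw+: 51 + 57 = 108.
Recombination frequency = 108/400 = 0.2700 ≈ 27.0%, i.e. 27.0 cM.

27.0 cM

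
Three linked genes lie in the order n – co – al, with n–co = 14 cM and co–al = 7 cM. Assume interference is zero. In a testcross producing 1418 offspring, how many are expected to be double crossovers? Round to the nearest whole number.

Map distances give recombination frequencies of 0.140 and 0.070 for the two intervals.
With no interference, expected double-crossover frequency = 0.140 × 0.070 = 0.00980.
Expected number = 0.00980 × 1418 = 13.90 ≈ 14.

14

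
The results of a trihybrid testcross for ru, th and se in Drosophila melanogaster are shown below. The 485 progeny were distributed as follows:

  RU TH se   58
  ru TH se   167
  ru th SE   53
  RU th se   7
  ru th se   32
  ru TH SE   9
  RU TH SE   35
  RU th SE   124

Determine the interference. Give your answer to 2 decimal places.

0.26

The two most frequent reciprocal classes, ru TH se and RU th SE, are the parental types, so the F1 was ru TH se / RU th SE.
The two rarest classes, ru TH SE and RU th se, are the double crossovers. Comparing them with the parentals, only the se allele has switched, so se is the middle locus and the order is th – se – ru.
th–se: (67 + 16)/485 = 0.1711; se–ru: (111 + 16)/485 = 0.2619.
Expected DCO frequency = 0.1711 × 0.2619 ≈ 0.04481; observed = 16/485 ≈ 0.03299.
Coefficient of coincidence = 0.03299/0.04481 ≈ 0.74; interference = 1 − 0.74 = 0.26.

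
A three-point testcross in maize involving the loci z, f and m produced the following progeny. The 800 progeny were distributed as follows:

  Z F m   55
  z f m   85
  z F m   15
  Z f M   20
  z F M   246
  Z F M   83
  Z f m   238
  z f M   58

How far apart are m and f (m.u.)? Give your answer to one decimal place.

18.5 m.u.

The two most frequent reciprocal classes, z F M and Z f m, are the parental types, so the F1 was z F M / Z f m.
The two rarest classes, z F m and Z f M, are the double crossovers. Comparing them with the parentals, only the m allele has switched, so m is the middle locus and the order is f – m – z.
Crossovers in the f–m interval produce the single-crossover classes z f M and Z F m (58 + 55 = 113) plus the double crossovers (35).
RF(f–m) = (113 + 35) / 800 = 148/800 = 0.1850 → 18.5 m.u.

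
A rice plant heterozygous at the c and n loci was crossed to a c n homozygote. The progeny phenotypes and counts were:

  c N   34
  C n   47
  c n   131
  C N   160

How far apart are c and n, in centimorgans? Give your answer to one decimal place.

21.8 centimorgans

The two most frequent classes, C N (160) and c n (131), are the parental types, so the F1 was C N / c n.
The recombinant classes are C n and c N: 47 + 34 = 81.
Recombination frequency = 81/372 = 0.2177 ≈ 21.8%, i.e. 21.8 centimorgans.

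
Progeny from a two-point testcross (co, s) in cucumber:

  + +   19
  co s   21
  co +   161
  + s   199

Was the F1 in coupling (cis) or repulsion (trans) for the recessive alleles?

The two most frequent classes are + s (199) and co + (161); these are the parental (non-recombinant) types.
So the F1 carried + s on one chromosome and co + on the other — the recessive alleles are on opposite chromosomes (trans / repulsion).

trans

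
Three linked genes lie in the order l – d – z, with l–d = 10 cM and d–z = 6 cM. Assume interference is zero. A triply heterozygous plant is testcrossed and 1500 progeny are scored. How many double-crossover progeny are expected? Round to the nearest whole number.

Map distances give recombination frequencies of 0.100 and 0.060 for the two intervals.
With no interference, expected double-crossover frequency = 0.100 × 0.060 = 0.00600.
Expected number = 0.00600 × 1500 = 9.00 ≈ 9.

9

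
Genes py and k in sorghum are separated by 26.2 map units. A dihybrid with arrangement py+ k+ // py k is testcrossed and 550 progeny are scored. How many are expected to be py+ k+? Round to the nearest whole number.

203

A map distance of 26.2 map units corresponds to a recombination frequency of 0.262.
The F1 is py+ k+ / py k, so py+ k+ is a parental gamete class with expected frequency (1 − r)/2 = 0.738/2 = 0.3690.
Expected number = 0.3690 × 550 = 202.95 ≈ 203.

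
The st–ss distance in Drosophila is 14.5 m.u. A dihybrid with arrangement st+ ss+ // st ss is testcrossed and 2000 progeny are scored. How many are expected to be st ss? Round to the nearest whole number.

855

A map distance of 14.5 m.u. corresponds to a recombination frequency of 0.145.
The F1 is st+ ss+ / st ss, so st ss is a parental gamete class with expected frequency (1 − r)/2 = 0.855/2 = 0.4275.
Expected number = 0.4275 × 2000 = 855.00 ≈ 855.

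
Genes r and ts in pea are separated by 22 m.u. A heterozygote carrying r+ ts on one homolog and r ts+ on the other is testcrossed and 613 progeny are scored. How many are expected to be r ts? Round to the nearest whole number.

67

A map distance of 22 m.u. corresponds to a recombination frequency of 0.220.
The F1 is r+ ts / r ts+, so r ts is a recombinant gamete class with expected frequency r/2 = 0.220/2 = 0.1100.
Expected number = 0.1100 × 613 = 67.43 ≈ 67.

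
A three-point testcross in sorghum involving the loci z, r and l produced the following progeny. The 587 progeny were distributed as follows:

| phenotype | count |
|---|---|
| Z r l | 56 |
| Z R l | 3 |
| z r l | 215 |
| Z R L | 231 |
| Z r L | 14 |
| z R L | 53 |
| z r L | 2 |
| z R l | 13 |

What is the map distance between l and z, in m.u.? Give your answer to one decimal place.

19.4 m.u.

The two most frequent reciprocal classes, z r l and Z R L, are the parental types, so the F1 was z r l / Z R L.
The two rarest classes, z r L and Z R l, are the double crossovers. Comparing them with the parentals, only the l allele has switched, so l is the middle locus and the order is r – l – z.
Crossovers in the l–z interval produce the single-crossover classes Z r l and z R L (56 + 53 = 109) plus the double crossovers (5).
RF(l–z) = (109 + 5) / 587 = 114/587 = 0.1942 → 19.4 m.u.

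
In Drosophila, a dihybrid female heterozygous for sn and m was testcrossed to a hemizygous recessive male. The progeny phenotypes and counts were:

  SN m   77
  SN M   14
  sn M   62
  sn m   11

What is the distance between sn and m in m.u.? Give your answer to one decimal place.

15.2 m.u.

The two most frequent classes, SN m (77) and sn M (62), are the parental types, so the F1 was SN m / sn M.
The recombinant classes are SN M and sn m: 14 + 11 = 25.
Recombination frequency = 25/164 = 0.1524 ≈ 15.2%, i.e. 15.2 m.u.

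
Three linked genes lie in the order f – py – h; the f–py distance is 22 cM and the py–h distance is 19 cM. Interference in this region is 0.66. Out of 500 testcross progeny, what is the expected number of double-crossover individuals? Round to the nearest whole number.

Map distances give recombination frequencies of 0.220 and 0.190 for the two intervals.
With interference 0.66 (so coincidence = 0.34), expected double-crossover frequency = 0.220 × 0.190 × 0.34 = 0.01421.
Expected number = 0.01421 × 500 = 7.11 ≈ 7.

7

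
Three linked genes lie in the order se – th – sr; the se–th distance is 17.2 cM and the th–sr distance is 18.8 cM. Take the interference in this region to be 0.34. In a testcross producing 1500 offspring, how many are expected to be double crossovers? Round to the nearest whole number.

Map distances give recombination frequencies of 0.172 and 0.188 for the two intervals.
With interference 0.34 (so coincidence = 0.66), expected double-crossover frequency = 0.172 × 0.188 × 0.66 = 0.02134.
Expected number = 0.02134 × 1500 = 32.01 ≈ 32.

32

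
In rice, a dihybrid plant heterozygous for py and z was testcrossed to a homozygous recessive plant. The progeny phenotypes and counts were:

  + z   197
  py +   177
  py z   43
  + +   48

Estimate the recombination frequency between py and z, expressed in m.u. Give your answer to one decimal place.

19.6 m.u.

The two most frequent classes, + z (197) and py + (177), are the parental types, so the F1 was + z / py +.
The recombinant classes are + + and py z: 48 + 43 = 91.
Recombination frequency = 91/465 = 0.1957 ≈ 19.6%, i.e. 19.6 m.u.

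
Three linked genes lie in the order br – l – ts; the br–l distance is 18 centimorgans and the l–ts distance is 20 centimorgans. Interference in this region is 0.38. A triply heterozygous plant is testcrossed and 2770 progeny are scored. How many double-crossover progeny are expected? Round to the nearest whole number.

Map distances give recombination frequencies of 0.180 and 0.200 for the two intervals.
With interference 0.38 (so coincidence = 0.62), expected double-crossover frequency = 0.180 × 0.200 × 0.62 = 0.02232.
Expected number = 0.02232 × 2770 = 61.83 ≈ 62.

62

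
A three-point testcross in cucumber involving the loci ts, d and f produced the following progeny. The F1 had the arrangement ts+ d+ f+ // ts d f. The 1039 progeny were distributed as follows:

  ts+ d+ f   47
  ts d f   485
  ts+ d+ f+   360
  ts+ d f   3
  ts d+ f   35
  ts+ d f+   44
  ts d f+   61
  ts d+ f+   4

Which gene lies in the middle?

The two rarest classes, ts d+ f+ and ts+ d f, are the double crossovers. Comparing them with the parentals, only the ts allele has switched, so ts is the middle locus and the order is f – ts – d.

ts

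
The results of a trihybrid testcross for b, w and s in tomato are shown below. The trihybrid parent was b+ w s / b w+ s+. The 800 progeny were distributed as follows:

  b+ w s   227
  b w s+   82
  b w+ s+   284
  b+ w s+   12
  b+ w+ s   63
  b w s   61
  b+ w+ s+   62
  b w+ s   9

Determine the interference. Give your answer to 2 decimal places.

The two rarest classes, b+ w s+ and b w+ s, are the double crossovers. Comparing them with the parentals, only the s allele has switched, so s is the middle locus and the order is w – s – b.
w–s: (145 + 21)/800 = 0.2075; s–b: (123 + 21)/800 = 0.1800.
Expected DCO frequency = 0.2075 × 0.1800 ≈ 0.03735; observed = 21/800 ≈ 0.02625.
Coefficient of coincidence = 0.02625/0.03735 ≈ 0.70; interference = 1 − 0.70 = 0.30.

0.30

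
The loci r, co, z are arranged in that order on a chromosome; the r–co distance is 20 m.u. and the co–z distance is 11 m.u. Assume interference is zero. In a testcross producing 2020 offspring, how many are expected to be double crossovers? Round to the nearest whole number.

44

Map distances give recombination frequencies of 0.200 and 0.110 for the two intervals.
With no interference, expected double-crossover frequency = 0.200 × 0.110 = 0.02200.
Expected number = 0.02200 × 2020 = 44.44 ≈ 44.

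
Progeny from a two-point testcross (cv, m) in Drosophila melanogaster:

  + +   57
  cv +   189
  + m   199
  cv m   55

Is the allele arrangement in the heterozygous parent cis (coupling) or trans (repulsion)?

trans

The two most frequent classes are + m (199) and cv + (189); these are the parental (non-recombinant) types.
So the F1 carried + m on one chromosome and cv + on the other — the recessive alleles are on opposite chromosomes (trans / repulsion).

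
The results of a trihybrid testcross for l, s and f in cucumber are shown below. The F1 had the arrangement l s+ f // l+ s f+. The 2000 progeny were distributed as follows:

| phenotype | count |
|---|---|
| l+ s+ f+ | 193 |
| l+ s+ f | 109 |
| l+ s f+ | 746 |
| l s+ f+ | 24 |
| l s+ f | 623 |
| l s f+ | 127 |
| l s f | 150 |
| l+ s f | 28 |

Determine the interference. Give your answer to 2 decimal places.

0.09

The two rarest classes, l s+ f+ and l+ s f, are the double crossovers. Comparing them with the parentals, only the f allele has switched, so f is the middle locus and the order is l – f – s.
l–f: (236 + 52)/2000 = 0.1440; f–s: (343 + 52)/2000 = 0.1975.
Expected DCO frequency = 0.1440 × 0.1975 ≈ 0.02844; observed = 52/2000 ≈ 0.02600.
Coefficient of coincidence = 0.02600/0.02844 ≈ 0.91; interference = 1 − 0.91 = 0.09.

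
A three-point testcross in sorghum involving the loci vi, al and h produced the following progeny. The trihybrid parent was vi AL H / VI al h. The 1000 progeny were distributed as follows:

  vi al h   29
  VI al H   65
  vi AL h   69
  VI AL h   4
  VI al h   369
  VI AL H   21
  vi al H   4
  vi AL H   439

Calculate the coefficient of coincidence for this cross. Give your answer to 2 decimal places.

0.97

The two rarest classes, vi al H and VI AL h, are the double crossovers. Comparing them with the parentals, only the al allele has switched, so al is the middle locus and the order is vi – al – h.
vi–al: (50 + 8)/1000 = 0.0580; al–h: (134 + 8)/1000 = 0.1420.
Expected DCO frequency = 0.0580 × 0.1420 ≈ 0.00824; observed = 8/1000 ≈ 0.00800.
Coefficient of coincidence = 0.00800/0.00824 ≈ 0.97.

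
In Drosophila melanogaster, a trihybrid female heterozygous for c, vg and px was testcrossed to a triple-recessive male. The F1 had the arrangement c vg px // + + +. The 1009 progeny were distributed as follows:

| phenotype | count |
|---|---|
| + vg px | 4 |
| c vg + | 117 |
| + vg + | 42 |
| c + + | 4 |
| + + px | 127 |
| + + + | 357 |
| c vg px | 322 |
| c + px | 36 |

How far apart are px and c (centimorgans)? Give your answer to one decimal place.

The two rarest classes, + vg px and c + +, are the double crossovers. Comparing them with the parentals, only the c allele has switched, so c is the middle locus and the order is vg – c – px.
Crossovers in the c–px interval produce the single-crossover classes c vg + and + + px (117 + 127 = 244) plus the double crossovers (8).
RF(c–px) = (244 + 8) / 1009 = 252/1009 = 0.2498 → 25.0 centimorgans.

25.0 centimorgans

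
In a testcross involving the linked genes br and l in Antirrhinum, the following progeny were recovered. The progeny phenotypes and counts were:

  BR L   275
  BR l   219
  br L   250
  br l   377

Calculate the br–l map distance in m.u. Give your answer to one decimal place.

41.8 m.u.

The two most frequent classes, BR L (275) and br l (377), are the parental types, so the F1 was BR L / br l.
The recombinant classes are BR l and br L: 219 + 250 = 469.
Recombination frequency = 469/1121 = 0.4184 ≈ 41.8%, i.e. 41.8 m.u.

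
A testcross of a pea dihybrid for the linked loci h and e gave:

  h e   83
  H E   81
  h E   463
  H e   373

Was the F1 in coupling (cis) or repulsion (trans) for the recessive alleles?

The two most frequent classes are H e (373) and h E (463); these are the parental (non-recombinant) types.
So the F1 carried H e on one chromosome and h E on the other — the recessive alleles are on opposite chromosomes (trans / repulsion).

trans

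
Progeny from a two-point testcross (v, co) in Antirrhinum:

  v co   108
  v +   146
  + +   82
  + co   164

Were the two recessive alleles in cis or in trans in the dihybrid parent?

trans

The two most frequent classes are + co (164) and v + (146); these are the parental (non-recombinant) types.
So the F1 carried + co on one chromosome and v + on the other — the recessive alleles are on opposite chromosomes (trans / repulsion).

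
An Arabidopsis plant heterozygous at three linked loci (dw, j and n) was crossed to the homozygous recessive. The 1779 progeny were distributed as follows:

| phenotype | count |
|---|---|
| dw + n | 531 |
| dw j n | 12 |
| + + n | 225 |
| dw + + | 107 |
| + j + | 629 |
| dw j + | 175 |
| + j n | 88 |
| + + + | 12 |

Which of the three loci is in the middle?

j

The two most frequent reciprocal classes, + j + and dw + n, are the parental types, so the F1 was + j + / dw + n.
The two rarest classes, + + + and dw j n, are the double crossovers. Comparing them with the parentals, only the j allele has switched, so j is the middle locus and the order is dw – j – n.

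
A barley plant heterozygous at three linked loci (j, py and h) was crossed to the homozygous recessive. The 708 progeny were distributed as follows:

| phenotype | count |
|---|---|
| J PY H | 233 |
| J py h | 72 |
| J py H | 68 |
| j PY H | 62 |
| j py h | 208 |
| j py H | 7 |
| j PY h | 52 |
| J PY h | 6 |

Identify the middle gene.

h

The two most frequent reciprocal classes, J PY H and j py h, are the parental types, so the F1 was J PY H / j py h.
The two rarest classes, J PY h and j py H, are the double crossovers. Comparing them with the parentals, only the h allele has switched, so h is the middle locus and the order is j – h – py.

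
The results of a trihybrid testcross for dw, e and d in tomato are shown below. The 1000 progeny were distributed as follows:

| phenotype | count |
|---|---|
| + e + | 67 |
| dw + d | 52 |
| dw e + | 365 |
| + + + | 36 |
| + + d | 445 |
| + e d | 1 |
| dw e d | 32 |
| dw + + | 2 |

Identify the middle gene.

e

The two most frequent reciprocal classes, dw e + and + + d, are the parental types, so the F1 was dw e + / + + d.
The two rarest classes, dw + + and + e d, are the double crossovers. Comparing them with the parentals, only the e allele has switched, so e is the middle locus and the order is dw – e – d.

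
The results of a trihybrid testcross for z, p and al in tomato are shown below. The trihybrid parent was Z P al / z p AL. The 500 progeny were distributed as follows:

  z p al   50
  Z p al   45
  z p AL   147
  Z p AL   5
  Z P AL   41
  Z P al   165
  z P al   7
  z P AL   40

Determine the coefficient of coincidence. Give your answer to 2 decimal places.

0.60

The two rarest classes, z P al and Z p AL, are the double crossovers. Comparing them with the parentals, only the z allele has switched, so z is the middle locus and the order is al – z – p.
al–z: (91 + 12)/500 = 0.2060; z–p: (85 + 12)/500 = 0.1940.
Expected DCO frequency = 0.2060 × 0.1940 ≈ 0.03996; observed = 12/500 ≈ 0.02400.
Coefficient of coincidence = 0.02400/0.03996 ≈ 0.60.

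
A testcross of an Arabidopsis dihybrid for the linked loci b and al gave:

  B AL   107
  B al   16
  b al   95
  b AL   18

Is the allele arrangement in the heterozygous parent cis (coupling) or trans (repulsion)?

cis

The two most frequent classes are B AL (107) and b al (95); these are the parental (non-recombinant) types.
So the F1 carried B AL on one chromosome and b al on the other — the recessive alleles are on the same chromosome (cis / coupling).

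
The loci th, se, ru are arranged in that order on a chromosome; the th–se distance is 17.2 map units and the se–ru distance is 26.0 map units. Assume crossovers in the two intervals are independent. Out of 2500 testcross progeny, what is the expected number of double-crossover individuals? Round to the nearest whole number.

112

Map distances give recombination frequencies of 0.172 and 0.260 for the two intervals.
With no interference, expected double-crossover frequency = 0.172 × 0.260 = 0.04472.
Expected number = 0.04472 × 2500 = 111.80 ≈ 112.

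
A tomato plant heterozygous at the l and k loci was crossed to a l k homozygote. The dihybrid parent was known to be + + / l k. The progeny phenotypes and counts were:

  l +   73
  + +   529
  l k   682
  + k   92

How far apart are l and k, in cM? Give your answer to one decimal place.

12.0 cM

The recombinant classes are + k and l +: 92 + 73 = 165.
Recombination frequency = 165/1376 = 0.1199 ≈ 12.0%, i.e. 12.0 cM.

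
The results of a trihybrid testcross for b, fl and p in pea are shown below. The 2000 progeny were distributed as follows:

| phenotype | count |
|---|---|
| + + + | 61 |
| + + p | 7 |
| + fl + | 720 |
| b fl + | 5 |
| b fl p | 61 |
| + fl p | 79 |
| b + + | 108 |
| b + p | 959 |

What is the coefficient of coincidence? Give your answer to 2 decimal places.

The two most frequent reciprocal classes, b + p and + fl +, are the parental types, so the F1 was b + p / + fl +.
The two rarest classes, + + p and b fl +, are the double crossovers. Comparing them with the parentals, only the b allele has switched, so b is the middle locus and the order is fl – b – p.
fl–b: (122 + 12)/2000 = 0.0670; b–p: (187 + 12)/2000 = 0.0995.
Expected DCO frequency = 0.0670 × 0.0995 ≈ 0.00667; observed = 12/2000 ≈ 0.00600.
Coefficient of coincidence = 0.00600/0.00667 ≈ 0.90.

0.90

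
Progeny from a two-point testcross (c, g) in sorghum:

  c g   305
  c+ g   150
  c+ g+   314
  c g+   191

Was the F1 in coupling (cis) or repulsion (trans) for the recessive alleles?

cis

The two most frequent classes are c+ g+ (314) and c g (305); these are the parental (non-recombinant) types.
So the F1 carried c+ g+ on one chromosome and c g on the other — the recessive alleles are on the same chromosome (cis / coupling).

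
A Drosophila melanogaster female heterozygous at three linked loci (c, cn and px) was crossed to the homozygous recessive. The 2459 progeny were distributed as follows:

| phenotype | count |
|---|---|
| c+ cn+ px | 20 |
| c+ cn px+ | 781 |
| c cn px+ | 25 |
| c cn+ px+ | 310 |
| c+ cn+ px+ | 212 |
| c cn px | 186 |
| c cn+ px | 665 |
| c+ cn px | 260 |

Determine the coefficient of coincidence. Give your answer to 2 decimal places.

The two most frequent reciprocal classes, c+ cn px+ and c cn+ px, are the parental types, so the F1 was c+ cn px+ / c cn+ px.
The two rarest classes, c cn px+ and c+ cn+ px, are the double crossovers. Comparing them with the parentals, only the c allele has switched, so c is the middle locus and the order is cn – c – px.
cn–c: (398 + 45)/2459 = 0.1802; c–px: (570 + 45)/2459 = 0.2501.
Expected DCO frequency = 0.1802 × 0.2501 ≈ 0.04507; observed = 45/2459 ≈ 0.01830.
Coefficient of coincidence = 0.01830/0.04507 ≈ 0.41.

0.41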